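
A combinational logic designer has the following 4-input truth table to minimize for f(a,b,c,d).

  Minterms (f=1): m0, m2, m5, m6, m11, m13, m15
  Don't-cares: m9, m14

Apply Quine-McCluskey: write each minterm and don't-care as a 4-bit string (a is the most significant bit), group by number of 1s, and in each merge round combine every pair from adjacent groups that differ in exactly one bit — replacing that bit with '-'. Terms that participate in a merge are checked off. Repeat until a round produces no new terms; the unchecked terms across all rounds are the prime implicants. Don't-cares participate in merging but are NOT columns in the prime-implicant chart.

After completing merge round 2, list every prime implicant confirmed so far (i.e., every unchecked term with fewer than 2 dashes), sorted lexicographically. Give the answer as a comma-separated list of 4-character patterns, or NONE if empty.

size-2^0 implicants → 0000(✓)  0010(✓)  0101(✓)  0110(✓)  1001(✓)  1011(✓)  1101(✓)  1110(✓)  1111(✓)
size-2^1 implicants → -101  -110  0-10  00-0  1-01(✓)  1-11(✓)  10-1(✓)  11-1(✓)  111-
size-2^2 implicants → 1--1
Unchecked terms (primes): -101, -110, 0-10, 00-0, 1--1, 111-

-101, -110, 0-10, 00-0, 111-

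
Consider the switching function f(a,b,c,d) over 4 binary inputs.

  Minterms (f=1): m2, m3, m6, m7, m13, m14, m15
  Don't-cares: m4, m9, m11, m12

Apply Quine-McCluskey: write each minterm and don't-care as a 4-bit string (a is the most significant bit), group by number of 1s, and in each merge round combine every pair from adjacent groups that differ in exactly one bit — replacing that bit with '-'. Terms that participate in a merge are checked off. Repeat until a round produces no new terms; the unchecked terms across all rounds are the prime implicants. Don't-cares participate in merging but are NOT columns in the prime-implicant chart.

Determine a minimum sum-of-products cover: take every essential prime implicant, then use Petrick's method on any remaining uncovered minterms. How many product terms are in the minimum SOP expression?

2

[col 0] 0010*, 0011*, 0100*, 0110*, 0111*, 1001*, 1011*, 1100*, 1101*, 1110*, 1111*
[col 1] -011*, -100*, -110*, -111*, 0-10*, 0-11*, 001-*, 01-0*, 011-*, 1-01*, 1-11*, 10-1*, 11-0*, 11-1*, 110-*, 111-*
[col 2] --11, -1-0, -11-, 0-1-, 1--1, 11--
Prime implicants: --11, -1-0, -11-, 0-1-, 1--1, 11--
PI chart (minterm → PIs covering it):
  2 | 0-1-  (sole → essential)
  3 | --11,0-1-
  6 | -1-0,-11-,0-1-
  7 | --11,-11-,0-1-
  13 | 1--1,11--
  14 | -1-0,-11-,11--
  15 | --11,-11-,1--1,11--
Essential prime implicants: 0-1-
Petrick residual → 11--
Minimum SOP uses 2 PIs: a'c + ab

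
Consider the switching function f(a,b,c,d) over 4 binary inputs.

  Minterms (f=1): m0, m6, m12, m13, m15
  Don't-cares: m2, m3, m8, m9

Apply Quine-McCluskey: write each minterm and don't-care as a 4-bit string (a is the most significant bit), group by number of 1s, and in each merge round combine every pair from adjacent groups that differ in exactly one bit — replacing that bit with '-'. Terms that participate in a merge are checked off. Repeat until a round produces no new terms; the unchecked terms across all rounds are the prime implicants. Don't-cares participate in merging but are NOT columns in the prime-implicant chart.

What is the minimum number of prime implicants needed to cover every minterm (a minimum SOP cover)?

Round 0: 0000✓ 0010✓ 0011✓ 0110✓ 1000✓ 1001✓ 1100✓ 1101✓ 1111✓
Round 1: -000 0-10 00-0 001- 1-00✓ 1-01✓ 100-✓ 11-1 110-✓
Round 2: 1-0-
PIs = {-000, 0-10, 00-0, 001-, 1-0-, 11-1}
Coverage chart:
  m0: -000,00-0
  m6: 0-10 ←essential
  m12: 1-0- ←essential
  m13: 1-0-,11-1
  m15: 11-1 ←essential
Essential: 0-10, 1-0-, 11-1
Petrick residual → -000
Min cover (4 terms): b'c'd' + a'cd' + ac' + abd

4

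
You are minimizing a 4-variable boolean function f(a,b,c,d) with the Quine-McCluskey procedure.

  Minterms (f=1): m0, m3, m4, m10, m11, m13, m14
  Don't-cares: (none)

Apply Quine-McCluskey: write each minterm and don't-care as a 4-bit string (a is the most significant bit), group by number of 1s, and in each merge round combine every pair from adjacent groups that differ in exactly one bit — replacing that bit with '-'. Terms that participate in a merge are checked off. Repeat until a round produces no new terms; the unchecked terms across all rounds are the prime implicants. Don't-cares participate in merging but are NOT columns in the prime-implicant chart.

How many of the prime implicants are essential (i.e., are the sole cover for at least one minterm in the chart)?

Round 0: 0000✓ 0011✓ 0100✓ 1010✓ 1011✓ 1101 1110✓
Round 1: -011 0-00 1-10 101-
PIs = {-011, 0-00, 1-10, 101-, 1101}
Coverage chart:
  m0: 0-00 ←essential
  m3: -011 ←essential
  m4: 0-00 ←essential
  m10: 1-10,101-
  m11: -011,101-
  m13: 1101 ←essential
  m14: 1-10 ←essential
Essential: -011, 0-00, 1-10, 1101

4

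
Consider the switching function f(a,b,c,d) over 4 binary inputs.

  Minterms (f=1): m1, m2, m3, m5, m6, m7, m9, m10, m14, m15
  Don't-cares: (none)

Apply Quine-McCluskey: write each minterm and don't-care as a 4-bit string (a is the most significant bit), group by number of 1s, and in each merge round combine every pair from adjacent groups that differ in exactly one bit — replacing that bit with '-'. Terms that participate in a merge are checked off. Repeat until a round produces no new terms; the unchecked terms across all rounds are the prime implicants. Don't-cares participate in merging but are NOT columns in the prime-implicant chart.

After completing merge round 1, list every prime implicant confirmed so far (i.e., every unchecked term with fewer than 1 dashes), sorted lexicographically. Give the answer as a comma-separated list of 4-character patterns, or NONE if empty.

Round 0: 0001✓ 0010✓ 0011✓ 0101✓ 0110✓ 0111✓ 1001✓ 1010✓ 1110✓ 1111✓
Round 1: -001 -010✓ -110✓ -111✓ 0-01✓ 0-10✓ 0-11✓ 00-1✓ 001-✓ 01-1✓ 011-✓ 1-10✓ 111-✓
Round 2: --10 -11- 0--1 0-1-
PIs = {--10, -001, -11-, 0--1, 0-1-}

NONE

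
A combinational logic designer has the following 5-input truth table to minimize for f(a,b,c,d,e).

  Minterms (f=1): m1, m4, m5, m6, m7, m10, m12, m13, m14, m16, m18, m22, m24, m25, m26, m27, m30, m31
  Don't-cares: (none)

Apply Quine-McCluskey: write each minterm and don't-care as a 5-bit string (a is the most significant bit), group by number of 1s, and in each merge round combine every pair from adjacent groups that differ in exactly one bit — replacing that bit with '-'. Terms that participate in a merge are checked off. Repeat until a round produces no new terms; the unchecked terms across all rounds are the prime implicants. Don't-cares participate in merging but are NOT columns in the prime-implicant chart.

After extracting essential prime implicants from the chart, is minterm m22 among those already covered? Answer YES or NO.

Round 0: 00001✓ 00100✓ 00101✓ 00110✓ 00111✓ 01010✓ 01100✓ 01101✓ 01110✓ 10000✓ 10010✓ 10110✓ 11000✓ 11001✓ 11010✓ 11011✓ 11110✓ 11111✓
Round 1: -0110✓ -1010✓ -1110✓ 0-100✓ 0-101✓ 0-110✓ 00-01 001-0✓ 001-1✓ 0010-✓ 0011-✓ 01-10✓ 011-0✓ 0110-✓ 1-000✓ 1-010✓ 1-110✓ 10-10✓ 100-0✓ 11-10✓ 11-11✓ 110-0✓ 110-1✓ 1100-✓ 1101-✓ 1111-✓
Round 2: --110 -1-10 0-1-0 0-10- 001-- 1--10 1-0-0 11-1- 110--
PIs = {--110, -1-10, 0-1-0, 0-10-, 00-01, 001--, 1--10, 1-0-0, 11-1-, 110--}
Coverage chart:
  m1: 00-01 ←essential
  m4: 0-1-0,0-10-,001--
  m5: 0-10-,00-01,001--
  m6: --110,0-1-0,001--
  m7: 001-- ←essential
  m10: -1-10 ←essential
  m12: 0-1-0,0-10-
  m13: 0-10- ←essential
  m14: --110,-1-10,0-1-0
  m16: 1-0-0 ←essential
  m18: 1--10,1-0-0
  m22: --110,1--10
  m24: 1-0-0,110--
  m25: 110-- ←essential
  m26: -1-10,1--10,1-0-0,11-1-,110--
  m27: 11-1-,110--
  m30: --110,-1-10,1--10,11-1-
  m31: 11-1- ←essential
Essential: -1-10, 0-10-, 00-01, 001--, 1-0-0, 11-1-, 110--

NO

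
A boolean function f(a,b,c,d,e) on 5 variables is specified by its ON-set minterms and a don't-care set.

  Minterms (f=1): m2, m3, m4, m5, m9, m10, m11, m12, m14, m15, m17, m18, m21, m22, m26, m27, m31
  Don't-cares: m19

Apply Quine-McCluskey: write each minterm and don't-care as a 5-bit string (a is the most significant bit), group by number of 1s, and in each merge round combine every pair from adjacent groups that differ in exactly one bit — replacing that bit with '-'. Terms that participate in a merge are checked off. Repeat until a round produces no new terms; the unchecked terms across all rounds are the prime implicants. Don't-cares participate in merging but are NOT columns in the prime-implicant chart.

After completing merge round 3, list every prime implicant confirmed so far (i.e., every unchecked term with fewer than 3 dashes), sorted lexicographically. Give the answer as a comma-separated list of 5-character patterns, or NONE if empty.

[col 0] 00010*, 00011*, 00100*, 00101*, 01001*, 01010*, 01011*, 01100*, 01110*, 01111*, 10001*, 10010*, 10011*, 10101*, 10110*, 11010*, 11011*, 11111*
[col 1] -0010*, -0011*, -0101, -1010*, -1011*, -1111*, 0-010*, 0-011*, 0-100, 0001-*, 0010-, 01-10*, 01-11*, 010-1, 0101-*, 011-0, 0111-*, 1-010*, 1-011*, 10-01, 10-10, 100-1, 1001-*, 11-11*, 1101-*
[col 2] --010*, --011*, -001-*, -1-11, -101-*, 0-01-*, 01-1-, 1-01-*
[col 3] --01-
Prime implicants: --01-, -0101, -1-11, 0-100, 0010-, 01-1-, 010-1, 011-0, 10-01, 10-10, 100-1

-0101, -1-11, 0-100, 0010-, 01-1-, 010-1, 011-0, 10-01, 10-10, 100-1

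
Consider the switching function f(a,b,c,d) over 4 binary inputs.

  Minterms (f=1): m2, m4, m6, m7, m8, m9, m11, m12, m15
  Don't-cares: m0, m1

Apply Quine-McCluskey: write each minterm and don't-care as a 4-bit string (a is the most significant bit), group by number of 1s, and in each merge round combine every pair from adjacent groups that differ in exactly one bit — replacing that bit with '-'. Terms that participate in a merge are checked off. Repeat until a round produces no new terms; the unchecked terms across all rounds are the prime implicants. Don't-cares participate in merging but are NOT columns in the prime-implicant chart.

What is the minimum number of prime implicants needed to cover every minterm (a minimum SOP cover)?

Round 0: 0000✓ 0001✓ 0010✓ 0100✓ 0110✓ 0111✓ 1000✓ 1001✓ 1011✓ 1100✓ 1111✓
Round 1: -000✓ -001✓ -100✓ -111 0-00✓ 0-10✓ 00-0✓ 000-✓ 01-0✓ 011- 1-00✓ 1-11 10-1 100-✓
Round 2: --00 -00- 0--0
PIs = {--00, -00-, -111, 0--0, 011-, 1-11, 10-1}
Coverage chart:
  m2: 0--0 ←essential
  m4: --00,0--0
  m6: 0--0,011-
  m7: -111,011-
  m8: --00,-00-
  m9: -00-,10-1
  m11: 1-11,10-1
  m12: --00 ←essential
  m15: -111,1-11
Essential: --00, 0--0
Petrick residual → -111, 10-1
Min cover (4 terms): c'd' + bcd + a'd' + ab'd

4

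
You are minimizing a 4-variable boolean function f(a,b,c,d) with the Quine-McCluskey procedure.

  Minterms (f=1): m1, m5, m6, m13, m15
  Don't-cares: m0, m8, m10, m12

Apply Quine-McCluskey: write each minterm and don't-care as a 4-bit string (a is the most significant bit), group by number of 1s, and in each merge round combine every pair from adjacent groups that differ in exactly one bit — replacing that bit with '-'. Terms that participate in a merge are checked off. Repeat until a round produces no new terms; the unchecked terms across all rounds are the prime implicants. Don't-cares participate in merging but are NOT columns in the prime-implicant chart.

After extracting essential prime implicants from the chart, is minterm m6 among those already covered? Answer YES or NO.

[col 0] 0000*, 0001*, 0101*, 0110, 1000*, 1010*, 1100*, 1101*, 1111*
[col 1] -000, -101, 0-01, 000-, 1-00, 10-0, 11-1, 110-
Prime implicants: -000, -101, 0-01, 000-, 0110, 1-00, 10-0, 11-1, 110-
PI chart (minterm → PIs covering it):
  1 | 0-01,000-
  5 | -101,0-01
  6 | 0110  (sole → essential)
  13 | -101,11-1,110-
  15 | 11-1  (sole → essential)
Essential prime implicants: 0110, 11-1

YES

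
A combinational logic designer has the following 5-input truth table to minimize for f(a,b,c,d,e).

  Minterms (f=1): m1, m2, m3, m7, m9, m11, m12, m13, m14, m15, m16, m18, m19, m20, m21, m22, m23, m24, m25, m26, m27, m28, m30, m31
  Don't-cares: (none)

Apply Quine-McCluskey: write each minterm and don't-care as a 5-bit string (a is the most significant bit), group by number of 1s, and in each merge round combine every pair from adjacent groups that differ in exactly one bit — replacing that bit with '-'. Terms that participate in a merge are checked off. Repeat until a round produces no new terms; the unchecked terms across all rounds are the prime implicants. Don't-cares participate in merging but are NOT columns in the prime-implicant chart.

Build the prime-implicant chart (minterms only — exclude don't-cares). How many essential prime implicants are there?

5

Round 0: 00001✓ 00010✓ 00011✓ 00111✓ 01001✓ 01011✓ 01100✓ 01101✓ 01110✓ 01111✓ 10000✓ 10010✓ 10011✓ 10100✓ 10101✓ 10110✓ 10111✓ 11000✓ 11001✓ 11010✓ 11011✓ 11100✓ 11110✓ 11111✓
Round 1: -0010✓ -0011✓ -0111✓ -1001✓ -1011✓ -1100✓ -1110✓ -1111✓ 0-001✓ 0-011✓ 0-111✓ 00-11✓ 000-1✓ 0001-✓ 01-01✓ 01-11✓ 010-1✓ 011-0✓ 011-1✓ 0110-✓ 0111-✓ 1-000✓ 1-010✓ 1-011✓ 1-100✓ 1-110✓ 1-111✓ 10-00✓ 10-10✓ 10-11✓ 100-0✓ 1001-✓ 101-0✓ 101-1✓ 1010-✓ 1011-✓ 11-00✓ 11-10✓ 11-11✓ 110-0✓ 110-1✓ 1100-✓ 1101-✓ 111-0✓ 1111-✓
Round 2: --011✓ --111✓ -0-11✓ -001- -1-11✓ -10-1 -11-0 -111- 0--11✓ 0-0-1 01--1 011-- 1--00✓ 1--10✓ 1--11✓ 1-0-0✓ 1-01-✓ 1-1-0✓ 1-11-✓ 10--0✓ 10-1-✓ 101-- 11--0✓ 11-1-✓ 110--
Round 3: ---11 1---0 1--1-
PIs = {---11, -001-, -10-1, -11-0, -111-, 0-0-1, 01--1, 011--, 1---0, 1--1-, 101--, 110--}
Coverage chart:
  m1: 0-0-1 ←essential
  m2: -001- ←essential
  m3: ---11,-001-,0-0-1
  m7: ---11 ←essential
  m9: -10-1,0-0-1,01--1
  m11: ---11,-10-1,0-0-1,01--1
  m12: -11-0,011--
  m13: 01--1,011--
  m14: -11-0,-111-,011--
  m15: ---11,-111-,01--1,011--
  m16: 1---0 ←essential
  m18: -001-,1---0,1--1-
  m19: ---11,-001-,1--1-
  m20: 1---0,101--
  m21: 101-- ←essential
  m22: 1---0,1--1-,101--
  m23: ---11,1--1-,101--
  m24: 1---0,110--
  m25: -10-1,110--
  m26: 1---0,1--1-,110--
  m27: ---11,-10-1,1--1-,110--
  m28: -11-0,1---0
  m30: -11-0,-111-,1---0,1--1-
  m31: ---11,-111-,1--1-
Essential: ---11, -001-, 0-0-1, 1---0, 101--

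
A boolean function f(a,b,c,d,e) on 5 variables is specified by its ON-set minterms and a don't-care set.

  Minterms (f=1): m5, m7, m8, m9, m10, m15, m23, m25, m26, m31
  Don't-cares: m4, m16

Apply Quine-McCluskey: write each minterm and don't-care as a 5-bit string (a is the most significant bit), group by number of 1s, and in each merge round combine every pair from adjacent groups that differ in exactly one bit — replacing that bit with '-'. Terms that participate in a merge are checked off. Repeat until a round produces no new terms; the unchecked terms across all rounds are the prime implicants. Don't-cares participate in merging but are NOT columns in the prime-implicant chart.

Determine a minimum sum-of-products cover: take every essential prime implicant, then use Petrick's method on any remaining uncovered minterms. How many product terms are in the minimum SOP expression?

5

Round 0: 00100✓ 00101✓ 00111✓ 01000✓ 01001✓ 01010✓ 01111✓ 10000 10111✓ 11001✓ 11010✓ 11111✓
Round 1: -0111✓ -1001 -1010 -1111✓ 0-111✓ 001-1 0010- 010-0 0100- 1-111✓
Round 2: --111
PIs = {--111, -1001, -1010, 001-1, 0010-, 010-0, 0100-, 10000}
Coverage chart:
  m5: 001-1,0010-
  m7: --111,001-1
  m8: 010-0,0100-
  m9: -1001,0100-
  m10: -1010,010-0
  m15: --111 ←essential
  m23: --111 ←essential
  m25: -1001 ←essential
  m26: -1010 ←essential
  m31: --111 ←essential
Essential: --111, -1001, -1010
Petrick residual → 001-1, 010-0
Min cover (5 terms): cde + bc'd'e + bc'de' + a'b'ce + a'bc'e'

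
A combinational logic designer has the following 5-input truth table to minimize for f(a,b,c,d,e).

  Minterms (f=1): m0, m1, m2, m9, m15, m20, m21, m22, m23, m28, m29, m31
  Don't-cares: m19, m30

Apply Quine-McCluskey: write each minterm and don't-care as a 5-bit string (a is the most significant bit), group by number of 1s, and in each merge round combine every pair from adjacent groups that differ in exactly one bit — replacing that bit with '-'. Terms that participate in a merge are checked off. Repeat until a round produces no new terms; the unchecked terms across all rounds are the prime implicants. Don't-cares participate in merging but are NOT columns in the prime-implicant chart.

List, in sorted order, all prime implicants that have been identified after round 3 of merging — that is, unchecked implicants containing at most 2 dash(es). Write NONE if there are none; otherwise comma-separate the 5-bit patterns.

[col 0] 00000*, 00001*, 00010*, 01001*, 01111*, 10011*, 10100*, 10101*, 10110*, 10111*, 11100*, 11101*, 11110*, 11111*
[col 1] -1111, 0-001, 000-0, 0000-, 1-100*, 1-101*, 1-110*, 1-111*, 10-11, 101-0*, 101-1*, 1010-*, 1011-*, 111-0*, 111-1*, 1110-*, 1111-*
[col 2] 1-1-0*, 1-1-1*, 1-10-*, 1-11-*, 101--*, 111--*
[col 3] 1-1--
Prime implicants: -1111, 0-001, 000-0, 0000-, 1-1--, 10-11

-1111, 0-001, 000-0, 0000-, 10-11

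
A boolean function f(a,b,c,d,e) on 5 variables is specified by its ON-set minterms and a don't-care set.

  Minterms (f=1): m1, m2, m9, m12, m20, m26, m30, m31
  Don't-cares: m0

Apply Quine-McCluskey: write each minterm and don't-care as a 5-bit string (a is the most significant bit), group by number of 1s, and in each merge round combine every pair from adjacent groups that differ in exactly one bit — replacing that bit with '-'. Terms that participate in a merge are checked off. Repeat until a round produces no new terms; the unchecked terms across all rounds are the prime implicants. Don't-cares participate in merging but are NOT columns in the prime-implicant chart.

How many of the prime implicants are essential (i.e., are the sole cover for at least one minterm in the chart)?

size-2^0 implicants → 00000(✓)  00001(✓)  00010(✓)  01001(✓)  01100  10100  11010(✓)  11110(✓)  11111(✓)
size-2^1 implicants → 0-001  000-0  0000-  11-10  1111-
Unchecked terms (primes): 0-001, 000-0, 0000-, 01100, 10100, 11-10, 1111-
Minterm coverage:
  m1 ⊆ 0-001,0000-
  m2 ⊆ 000-0 [E]
  m9 ⊆ 0-001 [E]
  m12 ⊆ 01100 [E]
  m20 ⊆ 10100 [E]
  m26 ⊆ 11-10 [E]
  m30 ⊆ 11-10,1111-
  m31 ⊆ 1111- [E]
E = {0-001, 000-0, 01100, 10100, 11-10, 1111-}

6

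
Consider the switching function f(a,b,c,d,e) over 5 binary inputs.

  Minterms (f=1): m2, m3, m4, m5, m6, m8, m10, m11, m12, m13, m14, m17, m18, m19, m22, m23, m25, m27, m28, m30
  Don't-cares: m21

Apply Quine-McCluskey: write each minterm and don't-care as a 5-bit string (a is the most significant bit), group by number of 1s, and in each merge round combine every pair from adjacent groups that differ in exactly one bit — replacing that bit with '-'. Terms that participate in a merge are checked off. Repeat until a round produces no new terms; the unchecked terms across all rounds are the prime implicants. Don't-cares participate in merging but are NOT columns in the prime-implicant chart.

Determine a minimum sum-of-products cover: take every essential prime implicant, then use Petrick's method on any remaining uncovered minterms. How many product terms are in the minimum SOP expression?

Round 0: 00010✓ 00011✓ 00100✓ 00101✓ 00110✓ 01000✓ 01010✓ 01011✓ 01100✓ 01101✓ 01110✓ 10001✓ 10010✓ 10011✓ 10101✓ 10110✓ 10111✓ 11001✓ 11011✓ 11100✓ 11110✓
Round 1: -0010✓ -0011✓ -0101 -0110✓ -1011✓ -1100✓ -1110✓ 0-010✓ 0-011✓ 0-100✓ 0-101✓ 0-110✓ 00-10✓ 0001-✓ 001-0✓ 0010-✓ 01-00✓ 01-10✓ 010-0✓ 0101-✓ 011-0✓ 0110-✓ 1-001✓ 1-011✓ 1-110✓ 10-01✓ 10-10✓ 10-11✓ 100-1✓ 1001-✓ 101-1✓ 1011-✓ 110-1✓ 111-0✓
Round 2: --011 --110 -0-10 -001- -11-0 0--10 0-01- 0-1-0 0-10- 01--0 1-0-1 10--1 10-1-
PIs = {--011, --110, -0-10, -001-, -0101, -11-0, 0--10, 0-01-, 0-1-0, 0-10-, 01--0, 1-0-1, 10--1, 10-1-}
Coverage chart:
  m2: -0-10,-001-,0--10,0-01-
  m3: --011,-001-,0-01-
  m4: 0-1-0,0-10-
  m5: -0101,0-10-
  m6: --110,-0-10,0--10,0-1-0
  m8: 01--0 ←essential
  m10: 0--10,0-01-,01--0
  m11: --011,0-01-
  m12: -11-0,0-1-0,0-10-,01--0
  m13: 0-10- ←essential
  m14: --110,-11-0,0--10,0-1-0,01--0
  m17: 1-0-1,10--1
  m18: -0-10,-001-,10-1-
  m19: --011,-001-,1-0-1,10--1,10-1-
  m22: --110,-0-10,10-1-
  m23: 10--1,10-1-
  m25: 1-0-1 ←essential
  m27: --011,1-0-1
  m28: -11-0 ←essential
  m30: --110,-11-0
Essential: -11-0, 0-10-, 01--0, 1-0-1
Petrick residual → --011, -0-10, 10--1
Min cover (7 terms): c'de + b'de' + bce' + a'cd' + a'be' + ac'e + ab'e

7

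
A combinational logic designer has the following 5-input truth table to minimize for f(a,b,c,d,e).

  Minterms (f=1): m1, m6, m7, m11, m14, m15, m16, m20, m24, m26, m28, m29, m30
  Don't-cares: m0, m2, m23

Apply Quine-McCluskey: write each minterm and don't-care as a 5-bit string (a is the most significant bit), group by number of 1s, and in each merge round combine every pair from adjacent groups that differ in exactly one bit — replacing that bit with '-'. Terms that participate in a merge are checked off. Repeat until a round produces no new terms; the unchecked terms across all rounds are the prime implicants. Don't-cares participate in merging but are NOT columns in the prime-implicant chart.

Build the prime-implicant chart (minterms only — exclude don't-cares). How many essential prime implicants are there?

[col 0] 00000*, 00001*, 00010*, 00110*, 00111*, 01011*, 01110*, 01111*, 10000*, 10100*, 10111*, 11000*, 11010*, 11100*, 11101*, 11110*
[col 1] -0000, -0111, -1110, 0-110*, 0-111*, 00-10, 000-0, 0000-, 0011-*, 01-11, 0111-*, 1-000*, 1-100*, 10-00*, 11-00*, 11-10*, 110-0*, 111-0*, 1110-
[col 2] 0-11-, 1--00, 11--0
Prime implicants: -0000, -0111, -1110, 0-11-, 00-10, 000-0, 0000-, 01-11, 1--00, 11--0, 1110-
PI chart (minterm → PIs covering it):
  1 | 0000-  (sole → essential)
  6 | 0-11-,00-10
  7 | -0111,0-11-
  11 | 01-11  (sole → essential)
  14 | -1110,0-11-
  15 | 0-11-,01-11
  16 | -0000,1--00
  20 | 1--00  (sole → essential)
  24 | 1--00,11--0
  26 | 11--0  (sole → essential)
  28 | 1--00,11--0,1110-
  29 | 1110-  (sole → essential)
  30 | -1110,11--0
Essential prime implicants: 0000-, 01-11, 1--00, 11--0, 1110-

5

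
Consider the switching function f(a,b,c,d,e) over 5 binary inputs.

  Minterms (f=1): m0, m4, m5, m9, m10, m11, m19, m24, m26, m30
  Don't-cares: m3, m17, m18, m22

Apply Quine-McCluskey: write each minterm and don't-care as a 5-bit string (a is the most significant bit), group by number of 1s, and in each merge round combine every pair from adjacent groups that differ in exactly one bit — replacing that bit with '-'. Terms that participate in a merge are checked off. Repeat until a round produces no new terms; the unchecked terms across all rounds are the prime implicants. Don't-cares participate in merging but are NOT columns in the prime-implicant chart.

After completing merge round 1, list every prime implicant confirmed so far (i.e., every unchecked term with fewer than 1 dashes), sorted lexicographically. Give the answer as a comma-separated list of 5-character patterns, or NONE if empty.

[col 0] 00000*, 00011*, 00100*, 00101*, 01001*, 01010*, 01011*, 10001*, 10010*, 10011*, 10110*, 11000*, 11010*, 11110*
[col 1] -0011, -1010, 0-011, 00-00, 0010-, 010-1, 0101-, 1-010*, 1-110*, 10-10*, 100-1, 1001-, 11-10*, 110-0
[col 2] 1--10
Prime implicants: -0011, -1010, 0-011, 00-00, 0010-, 010-1, 0101-, 1--10, 100-1, 1001-, 110-0

NONE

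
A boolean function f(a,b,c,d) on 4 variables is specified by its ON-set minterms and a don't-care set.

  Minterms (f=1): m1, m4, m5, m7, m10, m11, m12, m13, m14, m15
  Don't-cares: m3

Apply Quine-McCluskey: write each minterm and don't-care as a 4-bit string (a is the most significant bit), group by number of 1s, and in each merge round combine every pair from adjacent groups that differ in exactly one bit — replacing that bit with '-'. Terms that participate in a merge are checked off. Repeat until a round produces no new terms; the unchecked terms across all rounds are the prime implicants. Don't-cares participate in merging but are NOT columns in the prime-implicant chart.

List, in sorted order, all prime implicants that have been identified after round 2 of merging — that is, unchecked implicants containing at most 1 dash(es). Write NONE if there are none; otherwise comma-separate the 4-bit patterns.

size-2^0 implicants → 0001(✓)  0011(✓)  0100(✓)  0101(✓)  0111(✓)  1010(✓)  1011(✓)  1100(✓)  1101(✓)  1110(✓)  1111(✓)
size-2^1 implicants → -011(✓)  -100(✓)  -101(✓)  -111(✓)  0-01(✓)  0-11(✓)  00-1(✓)  01-1(✓)  010-(✓)  1-10(✓)  1-11(✓)  101-(✓)  11-0(✓)  11-1(✓)  110-(✓)  111-(✓)
size-2^2 implicants → --11  -1-1  -10-  0--1  1-1-  11--
Unchecked terms (primes): --11, -1-1, -10-, 0--1, 1-1-, 11--

NONE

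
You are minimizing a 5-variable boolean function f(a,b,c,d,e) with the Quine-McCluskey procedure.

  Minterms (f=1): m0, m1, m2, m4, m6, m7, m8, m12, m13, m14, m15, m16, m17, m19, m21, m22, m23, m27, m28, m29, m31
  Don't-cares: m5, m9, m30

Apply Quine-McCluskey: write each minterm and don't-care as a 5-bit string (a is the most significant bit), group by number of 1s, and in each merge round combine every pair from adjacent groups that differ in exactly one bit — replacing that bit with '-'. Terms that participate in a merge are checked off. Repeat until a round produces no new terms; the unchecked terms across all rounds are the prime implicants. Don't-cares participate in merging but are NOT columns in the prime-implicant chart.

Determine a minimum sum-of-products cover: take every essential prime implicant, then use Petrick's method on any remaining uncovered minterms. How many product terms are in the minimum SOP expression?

7

size-2^0 implicants → 00000(✓)  00001(✓)  00010(✓)  00100(✓)  00101(✓)  00110(✓)  00111(✓)  01000(✓)  01001(✓)  01100(✓)  01101(✓)  01110(✓)  01111(✓)  10000(✓)  10001(✓)  10011(✓)  10101(✓)  10110(✓)  10111(✓)  11011(✓)  11100(✓)  11101(✓)  11110(✓)  11111(✓)
size-2^1 implicants → -0000(✓)  -0001(✓)  -0101(✓)  -0110(✓)  -0111(✓)  -1100(✓)  -1101(✓)  -1110(✓)  -1111(✓)  0-000(✓)  0-001(✓)  0-100(✓)  0-101(✓)  0-110(✓)  0-111(✓)  00-00(✓)  00-01(✓)  00-10(✓)  000-0(✓)  0000-(✓)  001-0(✓)  001-1(✓)  0010-(✓)  0011-(✓)  01-00(✓)  01-01(✓)  0100-(✓)  011-0(✓)  011-1(✓)  0110-(✓)  0111-(✓)  1-011(✓)  1-101(✓)  1-110(✓)  1-111(✓)  10-01(✓)  10-11(✓)  100-1(✓)  1000-(✓)  101-1(✓)  1011-(✓)  11-11(✓)  111-0(✓)  111-1(✓)  1110-(✓)  1111-(✓)
size-2^2 implicants → --101(✓)  --110(✓)  --111(✓)  -0-01  -000-  -01-1(✓)  -011-(✓)  -11-0(✓)  -11-1(✓)  -110-(✓)  -111-(✓)  0--00(✓)  0--01(✓)  0-00-(✓)  0-1-0(✓)  0-1-1(✓)  0-10-(✓)  0-11-(✓)  00--0  00-0-(✓)  001--(✓)  01-0-(✓)  011--(✓)  1--11  1-1-1(✓)  1-11-(✓)  10--1  111--(✓)
size-2^3 implicants → --1-1  --11-  -11--  0--0-  0-1--
Unchecked terms (primes): --1-1, --11-, -0-01, -000-, -11--, 0--0-, 0-1--, 00--0, 1--11, 10--1
Minterm coverage:
  m0 ⊆ -000-,0--0-,00--0
  m1 ⊆ -0-01,-000-,0--0-
  m2 ⊆ 00--0 [E]
  m4 ⊆ 0--0-,0-1--,00--0
  m6 ⊆ --11-,0-1--,00--0
  m7 ⊆ --1-1,--11-,0-1--
  m8 ⊆ 0--0- [E]
  m12 ⊆ -11--,0--0-,0-1--
  m13 ⊆ --1-1,-11--,0--0-,0-1--
  m14 ⊆ --11-,-11--,0-1--
  m15 ⊆ --1-1,--11-,-11--,0-1--
  m16 ⊆ -000- [E]
  m17 ⊆ -0-01,-000-,10--1
  m19 ⊆ 1--11,10--1
  m21 ⊆ --1-1,-0-01,10--1
  m22 ⊆ --11- [E]
  m23 ⊆ --1-1,--11-,1--11,10--1
  m27 ⊆ 1--11 [E]
  m28 ⊆ -11-- [E]
  m29 ⊆ --1-1,-11--
  m31 ⊆ --1-1,--11-,-11--,1--11
E = {--11-, -000-, -11--, 0--0-, 00--0, 1--11}
Petrick residual → --1-1
Cover = ce + cd + b'c'd' + bc + a'd' + a'b'e' + ade  |cover|=7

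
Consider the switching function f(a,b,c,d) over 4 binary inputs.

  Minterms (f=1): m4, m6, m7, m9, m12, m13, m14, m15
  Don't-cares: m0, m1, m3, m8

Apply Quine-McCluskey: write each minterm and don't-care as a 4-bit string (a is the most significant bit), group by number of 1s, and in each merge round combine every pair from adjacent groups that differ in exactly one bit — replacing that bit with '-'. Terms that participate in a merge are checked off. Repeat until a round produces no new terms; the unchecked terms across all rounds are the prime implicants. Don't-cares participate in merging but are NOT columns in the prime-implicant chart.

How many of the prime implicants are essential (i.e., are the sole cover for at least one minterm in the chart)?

size-2^0 implicants → 0000(✓)  0001(✓)  0011(✓)  0100(✓)  0110(✓)  0111(✓)  1000(✓)  1001(✓)  1100(✓)  1101(✓)  1110(✓)  1111(✓)
size-2^1 implicants → -000(✓)  -001(✓)  -100(✓)  -110(✓)  -111(✓)  0-00(✓)  0-11  00-1  000-(✓)  01-0(✓)  011-(✓)  1-00(✓)  1-01(✓)  100-(✓)  11-0(✓)  11-1(✓)  110-(✓)  111-(✓)
size-2^2 implicants → --00  -00-  -1-0  -11-  1-0-  11--
Unchecked terms (primes): --00, -00-, -1-0, -11-, 0-11, 00-1, 1-0-, 11--
Minterm coverage:
  m4 ⊆ --00,-1-0
  m6 ⊆ -1-0,-11-
  m7 ⊆ -11-,0-11
  m9 ⊆ -00-,1-0-
  m12 ⊆ --00,-1-0,1-0-,11--
  m13 ⊆ 1-0-,11--
  m14 ⊆ -1-0,-11-,11--
  m15 ⊆ -11-,11--
(no essential prime implicants)

0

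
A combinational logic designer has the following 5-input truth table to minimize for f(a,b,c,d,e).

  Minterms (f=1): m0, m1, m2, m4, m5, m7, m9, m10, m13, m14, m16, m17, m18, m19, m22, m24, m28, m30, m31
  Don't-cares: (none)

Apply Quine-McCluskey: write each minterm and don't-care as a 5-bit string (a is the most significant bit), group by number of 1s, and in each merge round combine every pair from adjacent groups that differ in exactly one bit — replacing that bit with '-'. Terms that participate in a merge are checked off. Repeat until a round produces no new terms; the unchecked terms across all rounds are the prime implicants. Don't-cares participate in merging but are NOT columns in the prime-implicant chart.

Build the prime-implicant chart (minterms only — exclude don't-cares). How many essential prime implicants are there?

[col 0] 00000*, 00001*, 00010*, 00100*, 00101*, 00111*, 01001*, 01010*, 01101*, 01110*, 10000*, 10001*, 10010*, 10011*, 10110*, 11000*, 11100*, 11110*, 11111*
[col 1] -0000*, -0001*, -0010*, -1110, 0-001*, 0-010, 0-101*, 00-00*, 00-01*, 000-0*, 0000-*, 001-1, 0010-*, 01-01*, 01-10, 1-000, 1-110, 10-10, 100-0*, 100-1*, 1000-*, 1001-*, 11-00, 111-0, 1111-
[col 2] -00-0, -000-, 0--01, 00-0-, 100--
Prime implicants: -00-0, -000-, -1110, 0--01, 0-010, 00-0-, 001-1, 01-10, 1-000, 1-110, 10-10, 100--, 11-00, 111-0, 1111-
PI chart (minterm → PIs covering it):
  0 | -00-0,-000-,00-0-
  1 | -000-,0--01,00-0-
  2 | -00-0,0-010
  4 | 00-0-  (sole → essential)
  5 | 0--01,00-0-,001-1
  7 | 001-1  (sole → essential)
  9 | 0--01  (sole → essential)
  10 | 0-010,01-10
  13 | 0--01  (sole → essential)
  14 | -1110,01-10
  16 | -00-0,-000-,1-000,100--
  17 | -000-,100--
  18 | -00-0,10-10,100--
  19 | 100--  (sole → essential)
  22 | 1-110,10-10
  24 | 1-000,11-00
  28 | 11-00,111-0
  30 | -1110,1-110,111-0,1111-
  31 | 1111-  (sole → essential)
Essential prime implicants: 0--01, 00-0-, 001-1, 100--, 1111-

5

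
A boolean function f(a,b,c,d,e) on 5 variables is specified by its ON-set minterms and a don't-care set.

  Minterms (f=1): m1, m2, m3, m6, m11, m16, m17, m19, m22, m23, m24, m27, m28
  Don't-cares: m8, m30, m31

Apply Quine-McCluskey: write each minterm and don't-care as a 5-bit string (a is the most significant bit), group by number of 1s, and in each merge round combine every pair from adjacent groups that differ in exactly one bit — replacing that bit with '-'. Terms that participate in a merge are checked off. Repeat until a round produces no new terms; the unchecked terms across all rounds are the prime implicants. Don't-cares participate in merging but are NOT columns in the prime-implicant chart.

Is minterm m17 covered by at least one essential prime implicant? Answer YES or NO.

[col 0] 00001*, 00010*, 00011*, 00110*, 01000*, 01011*, 10000*, 10001*, 10011*, 10110*, 10111*, 11000*, 11011*, 11100*, 11110*, 11111*
[col 1] -0001*, -0011*, -0110, -1000, -1011*, 0-011*, 00-10, 000-1*, 0001-, 1-000, 1-011*, 1-110*, 1-111*, 10-11*, 100-1*, 1000-, 1011-*, 11-00, 11-11*, 111-0, 1111-*
[col 2] --011, -00-1, 1--11, 1-11-
Prime implicants: --011, -00-1, -0110, -1000, 00-10, 0001-, 1--11, 1-000, 1-11-, 1000-, 11-00, 111-0
PI chart (minterm → PIs covering it):
  1 | -00-1  (sole → essential)
  2 | 00-10,0001-
  3 | --011,-00-1,0001-
  6 | -0110,00-10
  11 | --011  (sole → essential)
  16 | 1-000,1000-
  17 | -00-1,1000-
  19 | --011,-00-1,1--11
  22 | -0110,1-11-
  23 | 1--11,1-11-
  24 | -1000,1-000,11-00
  27 | --011,1--11
  28 | 11-00,111-0
Essential prime implicants: --011, -00-1

YES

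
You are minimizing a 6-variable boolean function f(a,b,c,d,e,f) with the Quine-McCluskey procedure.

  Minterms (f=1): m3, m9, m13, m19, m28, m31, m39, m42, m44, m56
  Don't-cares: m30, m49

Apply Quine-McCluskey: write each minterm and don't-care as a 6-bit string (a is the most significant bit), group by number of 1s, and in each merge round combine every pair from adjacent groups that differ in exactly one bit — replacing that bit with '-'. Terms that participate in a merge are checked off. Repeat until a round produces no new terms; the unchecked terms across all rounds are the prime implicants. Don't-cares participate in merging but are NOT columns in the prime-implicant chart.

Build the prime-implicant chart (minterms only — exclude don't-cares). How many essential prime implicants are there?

Round 0: 000011✓ 001001✓ 001101✓ 010011✓ 011100✓ 011110✓ 011111✓ 100111 101010 101100 110001 111000
Round 1: 0-0011 001-01 0111-0 01111-
PIs = {0-0011, 001-01, 0111-0, 01111-, 100111, 101010, 101100, 110001, 111000}
Coverage chart:
  m3: 0-0011 ←essential
  m9: 001-01 ←essential
  m13: 001-01 ←essential
  m19: 0-0011 ←essential
  m28: 0111-0 ←essential
  m31: 01111- ←essential
  m39: 100111 ←essential
  m42: 101010 ←essential
  m44: 101100 ←essential
  m56: 111000 ←essential
Essential: 0-0011, 001-01, 0111-0, 01111-, 100111, 101010, 101100, 111000

8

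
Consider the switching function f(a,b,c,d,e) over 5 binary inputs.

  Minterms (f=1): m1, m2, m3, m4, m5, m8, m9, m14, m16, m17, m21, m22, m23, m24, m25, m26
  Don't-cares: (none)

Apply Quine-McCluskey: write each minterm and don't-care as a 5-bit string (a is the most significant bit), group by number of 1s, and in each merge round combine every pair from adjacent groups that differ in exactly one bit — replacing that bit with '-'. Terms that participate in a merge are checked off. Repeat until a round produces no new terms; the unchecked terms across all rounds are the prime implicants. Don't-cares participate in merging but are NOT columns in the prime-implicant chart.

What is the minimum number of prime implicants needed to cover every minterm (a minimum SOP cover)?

size-2^0 implicants → 00001(✓)  00010(✓)  00011(✓)  00100(✓)  00101(✓)  01000(✓)  01001(✓)  01110  10000(✓)  10001(✓)  10101(✓)  10110(✓)  10111(✓)  11000(✓)  11001(✓)  11010(✓)
size-2^1 implicants → -0001(✓)  -0101(✓)  -1000(✓)  -1001(✓)  0-001(✓)  00-01(✓)  000-1  0001-  0010-  0100-(✓)  1-000(✓)  1-001(✓)  10-01(✓)  1000-(✓)  101-1  1011-  110-0  1100-(✓)
size-2^2 implicants → --001  -0-01  -100-  1-00-
Unchecked terms (primes): --001, -0-01, -100-, 000-1, 0001-, 0010-, 01110, 1-00-, 101-1, 1011-, 110-0
Minterm coverage:
  m1 ⊆ --001,-0-01,000-1
  m2 ⊆ 0001- [E]
  m3 ⊆ 000-1,0001-
  m4 ⊆ 0010- [E]
  m5 ⊆ -0-01,0010-
  m8 ⊆ -100- [E]
  m9 ⊆ --001,-100-
  m14 ⊆ 01110 [E]
  m16 ⊆ 1-00- [E]
  m17 ⊆ --001,-0-01,1-00-
  m21 ⊆ -0-01,101-1
  m22 ⊆ 1011- [E]
  m23 ⊆ 101-1,1011-
  m24 ⊆ -100-,1-00-,110-0
  m25 ⊆ --001,-100-,1-00-
  m26 ⊆ 110-0 [E]
E = {-100-, 0001-, 0010-, 01110, 1-00-, 1011-, 110-0}
Petrick residual → -0-01
Cover = b'd'e + bc'd' + a'b'c'd + a'b'cd' + a'bcde' + ac'd' + ab'cd + abc'e'  |cover|=8

8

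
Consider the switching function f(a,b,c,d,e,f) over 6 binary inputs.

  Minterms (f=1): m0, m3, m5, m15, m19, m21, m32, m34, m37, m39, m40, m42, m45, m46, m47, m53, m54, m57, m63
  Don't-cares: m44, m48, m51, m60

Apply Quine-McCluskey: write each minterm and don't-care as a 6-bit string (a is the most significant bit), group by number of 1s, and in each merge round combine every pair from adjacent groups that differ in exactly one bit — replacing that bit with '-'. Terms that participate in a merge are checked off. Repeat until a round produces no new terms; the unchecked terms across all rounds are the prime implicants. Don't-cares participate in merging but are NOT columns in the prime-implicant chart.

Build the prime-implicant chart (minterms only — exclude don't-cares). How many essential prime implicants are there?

[col 0] 000000*, 000011*, 000101*, 001111*, 010011*, 010101*, 100000*, 100010*, 100101*, 100111*, 101000*, 101010*, 101100*, 101101*, 101110*, 101111*, 110000*, 110011*, 110101*, 110110, 111001, 111100*, 111111*
[col 1] -00000, -00101*, -01111, -10011, -10101*, 0-0011, 0-0101*, 1-0000, 1-0101*, 1-1100, 1-1111, 10-000*, 10-010*, 10-101*, 10-111*, 1000-0*, 1001-1*, 101-00*, 101-10*, 1010-0*, 1011-0*, 1011-1*, 10110-*, 10111-*
[col 2] --0101, 10-0-0, 10-1-1, 101--0, 1011--
Prime implicants: --0101, -00000, -01111, -10011, 0-0011, 1-0000, 1-1100, 1-1111, 10-0-0, 10-1-1, 101--0, 1011--, 110110, 111001
PI chart (minterm → PIs covering it):
  0 | -00000  (sole → essential)
  3 | 0-0011  (sole → essential)
  5 | --0101  (sole → essential)
  15 | -01111  (sole → essential)
  19 | -10011,0-0011
  21 | --0101  (sole → essential)
  32 | -00000,1-0000,10-0-0
  34 | 10-0-0  (sole → essential)
  37 | --0101,10-1-1
  39 | 10-1-1  (sole → essential)
  40 | 10-0-0,101--0
  42 | 10-0-0,101--0
  45 | 10-1-1,1011--
  46 | 101--0,1011--
  47 | -01111,1-1111,10-1-1,1011--
  53 | --0101  (sole → essential)
  54 | 110110  (sole → essential)
  57 | 111001  (sole → essential)
  63 | 1-1111  (sole → essential)
Essential prime implicants: --0101, -00000, -01111, 0-0011, 1-1111, 10-0-0, 10-1-1, 110110, 111001

9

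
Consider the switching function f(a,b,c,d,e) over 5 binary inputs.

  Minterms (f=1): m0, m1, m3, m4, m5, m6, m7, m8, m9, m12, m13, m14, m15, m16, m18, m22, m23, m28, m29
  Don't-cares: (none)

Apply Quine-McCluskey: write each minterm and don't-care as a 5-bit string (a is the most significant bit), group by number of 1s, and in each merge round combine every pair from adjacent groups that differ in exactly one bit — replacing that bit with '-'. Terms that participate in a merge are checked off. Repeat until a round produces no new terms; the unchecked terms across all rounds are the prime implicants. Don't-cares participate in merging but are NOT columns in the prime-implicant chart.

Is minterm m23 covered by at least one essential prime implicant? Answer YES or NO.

Round 0: 00000✓ 00001✓ 00011✓ 00100✓ 00101✓ 00110✓ 00111✓ 01000✓ 01001✓ 01100✓ 01101✓ 01110✓ 01111✓ 10000✓ 10010✓ 10110✓ 10111✓ 11100✓ 11101✓
Round 1: -0000 -0110✓ -0111✓ -1100✓ -1101✓ 0-000✓ 0-001✓ 0-100✓ 0-101✓ 0-110✓ 0-111✓ 00-00✓ 00-01✓ 00-11✓ 000-1✓ 0000-✓ 001-0✓ 001-1✓ 0010-✓ 0011-✓ 01-00✓ 01-01✓ 0100-✓ 011-0✓ 011-1✓ 0110-✓ 0111-✓ 10-10 100-0 1011-✓ 1110-✓
Round 2: -011- -110- 0--00✓ 0--01✓ 0-00-✓ 0-1-0✓ 0-1-1✓ 0-10-✓ 0-11-✓ 00--1 00-0-✓ 001--✓ 01-0-✓ 011--✓
Round 3: 0--0- 0-1--
PIs = {-0000, -011-, -110-, 0--0-, 0-1--, 00--1, 10-10, 100-0}
Coverage chart:
  m0: -0000,0--0-
  m1: 0--0-,00--1
  m3: 00--1 ←essential
  m4: 0--0-,0-1--
  m5: 0--0-,0-1--,00--1
  m6: -011-,0-1--
  m7: -011-,0-1--,00--1
  m8: 0--0- ←essential
  m9: 0--0- ←essential
  m12: -110-,0--0-,0-1--
  m13: -110-,0--0-,0-1--
  m14: 0-1-- ←essential
  m15: 0-1-- ←essential
  m16: -0000,100-0
  m18: 10-10,100-0
  m22: -011-,10-10
  m23: -011- ←essential
  m28: -110- ←essential
  m29: -110- ←essential
Essential: -011-, -110-, 0--0-, 0-1--, 00--1

YES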